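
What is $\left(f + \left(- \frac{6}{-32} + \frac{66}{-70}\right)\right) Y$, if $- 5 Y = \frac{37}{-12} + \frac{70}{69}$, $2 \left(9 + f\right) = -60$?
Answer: $- \frac{4237391}{257600} \approx -16.449$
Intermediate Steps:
$f = -39$ ($f = -9 + \frac{1}{2} \left(-60\right) = -9 - 30 = -39$)
$Y = \frac{571}{1380}$ ($Y = - \frac{\frac{37}{-12} + \frac{70}{69}}{5} = - \frac{37 \left(- \frac{1}{12}\right) + 70 \cdot \frac{1}{69}}{5} = - \frac{- \frac{37}{12} + \frac{70}{69}}{5} = \left(- \frac{1}{5}\right) \left(- \frac{571}{276}\right) = \frac{571}{1380} \approx 0.41377$)
$\left(f + \left(- \frac{6}{-32} + \frac{66}{-70}\right)\right) Y = \left(-39 + \left(- \frac{6}{-32} + \frac{66}{-70}\right)\right) \frac{571}{1380} = \left(-39 + \left(\left(-6\right) \left(- \frac{1}{32}\right) + 66 \left(- \frac{1}{70}\right)\right)\right) \frac{571}{1380} = \left(-39 + \left(\frac{3}{16} - \frac{33}{35}\right)\right) \frac{571}{1380} = \left(-39 - \frac{423}{560}\right) \frac{571}{1380} = \left(- \frac{22263}{560}\right) \frac{571}{1380} = - \frac{4237391}{257600}$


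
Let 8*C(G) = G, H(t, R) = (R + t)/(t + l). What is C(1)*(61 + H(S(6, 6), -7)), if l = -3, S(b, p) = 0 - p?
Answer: 281/36 ≈ 7.8056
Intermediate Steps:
S(b, p) = -p
H(t, R) = (R + t)/(-3 + t) (H(t, R) = (R + t)/(t - 3) = (R + t)/(-3 + t))
C(G) = G/8
C(1)*(61 + H(S(6, 6), -7)) = ((⅛)*1)*(61 + (-7 - 1*6)/(-3 - 1*6)) = (61 + (-7 - 6)/(-3 - 6))/8 = (61 - 13/(-9))/8 = (61 - ⅑*(-13))/8 = (61 + 13/9)/8 = (⅛)*(562/9) = 281/36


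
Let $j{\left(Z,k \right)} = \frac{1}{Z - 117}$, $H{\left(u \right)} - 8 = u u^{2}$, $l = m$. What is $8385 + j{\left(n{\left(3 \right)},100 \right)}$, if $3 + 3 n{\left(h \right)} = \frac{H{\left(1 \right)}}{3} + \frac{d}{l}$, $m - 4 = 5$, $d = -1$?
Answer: $\frac{26496573}{3160} \approx 8385.0$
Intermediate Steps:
$m = 9$ ($m = 4 + 5 = 9$)
$l = 9$
$H{\left(u \right)} = 8 + u^{3}$ ($H{\left(u \right)} = 8 + u u^{2} = 8 + u^{3}$)
$n{\left(h \right)} = - \frac{1}{27}$ ($n{\left(h \right)} = -1 + \frac{\frac{8 + 1^{3}}{3} - \frac{1}{9}}{3} = -1 + \frac{\left(8 + 1\right) \frac{1}{3} - \frac{1}{9}}{3} = -1 + \frac{9 \cdot \frac{1}{3} - \frac{1}{9}}{3} = -1 + \frac{3 - \frac{1}{9}}{3} = -1 + \frac{1}{3} \cdot \frac{26}{9} = -1 + \frac{26}{27} = - \frac{1}{27}$)
$j{\left(Z,k \right)} = \frac{1}{-117 + Z}$
$8385 + j{\left(n{\left(3 \right)},100 \right)} = 8385 + \frac{1}{-117 - \frac{1}{27}} = 8385 + \frac{1}{- \frac{3160}{27}} = 8385 - \frac{27}{3160} = \frac{26496573}{3160}$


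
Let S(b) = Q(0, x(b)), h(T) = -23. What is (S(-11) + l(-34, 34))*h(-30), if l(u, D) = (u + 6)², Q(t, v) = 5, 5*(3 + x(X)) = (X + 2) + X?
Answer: -18147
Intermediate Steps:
x(X) = -13/5 + 2*X/5 (x(X) = -3 + ((X + 2) + X)/5 = -3 + ((2 + X) + X)/5 = -3 + (2 + 2*X)/5 = -3 + (⅖ + 2*X/5) = -13/5 + 2*X/5)
S(b) = 5
l(u, D) = (6 + u)²
(S(-11) + l(-34, 34))*h(-30) = (5 + (6 - 34)²)*(-23) = (5 + (-28)²)*(-23) = (5 + 784)*(-23) = 789*(-23) = -18147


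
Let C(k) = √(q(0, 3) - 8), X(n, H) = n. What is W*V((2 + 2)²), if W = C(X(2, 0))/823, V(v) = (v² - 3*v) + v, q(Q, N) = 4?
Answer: 448*I/823 ≈ 0.54435*I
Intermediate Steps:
C(k) = 2*I (C(k) = √(4 - 8) = √(-4) = 2*I)
V(v) = v² - 2*v
W = 2*I/823 (W = (2*I)/823 = (2*I)*(1/823) = 2*I/823 ≈ 0.0024301*I)
W*V((2 + 2)²) = (2*I/823)*((2 + 2)²*(-2 + (2 + 2)²)) = (2*I/823)*(4²*(-2 + 4²)) = (2*I/823)*(16*(-2 + 16)) = (2*I/823)*(16*14) = (2*I/823)*224 = 448*I/823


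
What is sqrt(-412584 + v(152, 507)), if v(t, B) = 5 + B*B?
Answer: I*sqrt(155530) ≈ 394.37*I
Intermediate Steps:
v(t, B) = 5 + B**2
sqrt(-412584 + v(152, 507)) = sqrt(-412584 + (5 + 507**2)) = sqrt(-412584 + (5 + 257049)) = sqrt(-412584 + 257054) = sqrt(-155530) = I*sqrt(155530)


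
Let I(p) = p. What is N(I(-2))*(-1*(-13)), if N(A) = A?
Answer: -26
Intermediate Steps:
N(I(-2))*(-1*(-13)) = -(-2)*(-13) = -2*13 = -26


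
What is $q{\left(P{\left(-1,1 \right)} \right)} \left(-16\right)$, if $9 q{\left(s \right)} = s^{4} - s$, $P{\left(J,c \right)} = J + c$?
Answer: $0$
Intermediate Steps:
$q{\left(s \right)} = - \frac{s}{9} + \frac{s^{4}}{9}$ ($q{\left(s \right)} = \frac{s^{4} - s}{9} = - \frac{s}{9} + \frac{s^{4}}{9}$)
$q{\left(P{\left(-1,1 \right)} \right)} \left(-16\right) = \frac{\left(-1 + 1\right) \left(-1 + \left(-1 + 1\right)^{3}\right)}{9} \left(-16\right) = \frac{1}{9} \cdot 0 \left(-1 + 0^{3}\right) \left(-16\right) = \frac{1}{9} \cdot 0 \left(-1 + 0\right) \left(-16\right) = \frac{1}{9} \cdot 0 \left(-1\right) \left(-16\right) = 0 \left(-16\right) = 0$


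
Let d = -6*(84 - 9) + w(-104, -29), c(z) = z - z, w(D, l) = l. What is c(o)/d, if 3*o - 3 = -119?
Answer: 0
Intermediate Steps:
o = -116/3 (o = 1 + (⅓)*(-119) = 1 - 119/3 = -116/3 ≈ -38.667)
c(z) = 0
d = -479 (d = -6*(84 - 9) - 29 = -6*75 - 29 = -450 - 29 = -479)
c(o)/d = 0/(-479) = 0*(-1/479) = 0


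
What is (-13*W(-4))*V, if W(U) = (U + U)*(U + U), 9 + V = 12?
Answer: -2496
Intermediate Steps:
V = 3 (V = -9 + 12 = 3)
W(U) = 4*U² (W(U) = (2*U)*(2*U) = 4*U²)
(-13*W(-4))*V = -52*(-4)²*3 = -52*16*3 = -13*64*3 = -832*3 = -2496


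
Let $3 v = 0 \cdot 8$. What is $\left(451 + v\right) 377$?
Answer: $170027$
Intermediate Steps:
$v = 0$ ($v = \frac{0 \cdot 8}{3} = \frac{1}{3} \cdot 0 = 0$)
$\left(451 + v\right) 377 = \left(451 + 0\right) 377 = 451 \cdot 377 = 170027$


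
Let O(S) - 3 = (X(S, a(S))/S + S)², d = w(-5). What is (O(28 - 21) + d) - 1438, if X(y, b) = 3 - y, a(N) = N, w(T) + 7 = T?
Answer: -68878/49 ≈ -1405.7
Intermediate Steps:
w(T) = -7 + T
d = -12 (d = -7 - 5 = -12)
O(S) = 3 + (S + (3 - S)/S)² (O(S) = 3 + ((3 - S)/S + S)² = 3 + (S + (3 - S)/S)²)
(O(28 - 21) + d) - 1438 = ((3 + (3 + (28 - 21)² - (28 - 21))²/(28 - 21)²) - 12) - 1438 = ((3 + (3 + 7² - 1*7)²/7²) - 12) - 1438 = ((3 + (3 + 49 - 7)²/49) - 12) - 1438 = ((3 + (1/49)*45²) - 12) - 1438 = ((3 + (1/49)*2025) - 12) - 1438 = ((3 + 2025/49) - 12) - 1438 = (2172/49 - 12) - 1438 = 1584/49 - 1438 = -68878/49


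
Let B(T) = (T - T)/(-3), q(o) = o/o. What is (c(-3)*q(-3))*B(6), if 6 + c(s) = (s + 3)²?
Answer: 0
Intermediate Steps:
q(o) = 1
B(T) = 0 (B(T) = 0*(-⅓) = 0)
c(s) = -6 + (3 + s)² (c(s) = -6 + (s + 3)² = -6 + (3 + s)²)
(c(-3)*q(-3))*B(6) = ((-6 + (3 - 3)²)*1)*0 = ((-6 + 0²)*1)*0 = ((-6 + 0)*1)*0 = -6*1*0 = -6*0 = 0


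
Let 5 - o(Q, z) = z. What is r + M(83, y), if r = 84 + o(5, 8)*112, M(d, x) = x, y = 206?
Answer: -46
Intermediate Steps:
o(Q, z) = 5 - z
r = -252 (r = 84 + (5 - 1*8)*112 = 84 + (5 - 8)*112 = 84 - 3*112 = 84 - 336 = -252)
r + M(83, y) = -252 + 206 = -46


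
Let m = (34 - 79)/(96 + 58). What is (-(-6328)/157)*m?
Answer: -20340/1727 ≈ -11.778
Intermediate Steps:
m = -45/154 ≈ -0.29221
(-(-6328)/157)*m = -(-6328)/157*(-45/154) = -113*(-56/157)*(-45/154) = (6328/157)*(-45/154) = -20340/1727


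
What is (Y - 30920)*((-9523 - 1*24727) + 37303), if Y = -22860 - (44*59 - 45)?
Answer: -171978543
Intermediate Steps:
Y = -25411 (Y = -22860 - (2596 - 45) = -22860 - 1*2551 = -22860 - 2551 = -25411)
(Y - 30920)*((-9523 - 1*24727) + 37303) = (-25411 - 30920)*((-9523 - 1*24727) + 37303) = -56331*((-9523 - 24727) + 37303) = -56331*(-34250 + 37303) = -56331*3053 = -171978543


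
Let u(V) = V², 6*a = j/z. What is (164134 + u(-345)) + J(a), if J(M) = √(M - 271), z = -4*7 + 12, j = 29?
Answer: 283159 + I*√156270/24 ≈ 2.8316e+5 + 16.471*I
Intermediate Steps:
z = -16 (z = -28 + 12 = -16)
a = -29/96 (a = (29/(-16))/6 = (29*(-1/16))/6 = (⅙)*(-29/16) = -29/96 ≈ -0.30208)
J(M) = √(-271 + M)
(164134 + u(-345)) + J(a) = (164134 + (-345)²) + √(-271 - 29/96) = (164134 + 119025) + √(-26045/96) = 283159 + I*√156270/24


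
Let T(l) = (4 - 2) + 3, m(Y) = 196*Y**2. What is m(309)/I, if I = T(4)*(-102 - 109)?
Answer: -18714276/1055 ≈ -17739.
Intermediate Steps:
T(l) = 5 (T(l) = 2 + 3 = 5)
I = -1055 (I = 5*(-102 - 109) = 5*(-211) = -1055)
m(309)/I = (196*309**2)/(-1055) = (196*95481)*(-1/1055) = 18714276*(-1/1055) = -18714276/1055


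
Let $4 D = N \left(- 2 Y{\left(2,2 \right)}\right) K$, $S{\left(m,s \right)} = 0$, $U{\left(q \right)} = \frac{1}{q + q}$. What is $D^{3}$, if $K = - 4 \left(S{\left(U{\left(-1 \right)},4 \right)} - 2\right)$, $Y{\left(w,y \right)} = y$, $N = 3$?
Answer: $-13824$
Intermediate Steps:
$U{\left(q \right)} = \frac{1}{2 q}$
$K = 8$ ($K = - 4 \left(0 - 2\right) = \left(-4\right) \left(-2\right) = 8$)
$D = -24$ ($D = \frac{3 \left(\left(-2\right) 2\right) 8}{4} = \frac{3 \left(-4\right) 8}{4} = \frac{\left(-12\right) 8}{4} = \frac{1}{4} \left(-96\right) = -24$)
$D^{3} = \left(-24\right)^{3} = -13824$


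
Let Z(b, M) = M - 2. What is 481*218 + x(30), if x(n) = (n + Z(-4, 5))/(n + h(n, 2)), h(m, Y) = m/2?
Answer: 1572881/15 ≈ 1.0486e+5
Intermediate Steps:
h(m, Y) = m/2 (h(m, Y) = m*(½) = m/2)
Z(b, M) = -2 + M
x(n) = 2*(3 + n)/(3*n) (x(n) = (n + (-2 + 5))/(n + n/2) = (n + 3)/((3*n/2)) = (3 + n)*(2/(3*n)) = 2*(3 + n)/(3*n))
481*218 + x(30) = 481*218 + (⅔ + 2/30) = 104858 + (⅔ + 2*(1/30)) = 104858 + (⅔ + 1/15) = 104858 + 11/15 = 1572881/15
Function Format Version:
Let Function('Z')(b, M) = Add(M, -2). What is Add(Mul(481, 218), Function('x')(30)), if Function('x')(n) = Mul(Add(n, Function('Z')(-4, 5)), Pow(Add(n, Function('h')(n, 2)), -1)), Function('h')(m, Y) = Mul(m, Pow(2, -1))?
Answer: Rational(1572881, 15) ≈ 1.0486e+5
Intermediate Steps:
Function('h')(m, Y) = Mul(Rational(1, 2), m) (Function('h')(m, Y) = Mul(m, Rational(1, 2)) = Mul(Rational(1, 2), m))
Function('Z')(b, M) = Add(-2, M)
Function('x')(n) = Mul(Rational(2, 3), Pow(n, -1), Add(3, n)) (Function('x')(n) = Mul(Add(n, Add(-2, 5)), Pow(Add(n, Mul(Rational(1, 2), n)), -1)) = Mul(Add(n, 3), Pow(Mul(Rational(3, 2), n), -1)) = Mul(Add(3, n), Mul(Rational(2, 3), Pow(n, -1))) = Mul(Rational(2, 3), Pow(n, -1), Add(3, n)))
Add(Mul(481, 218), Function('x')(30)) = Add(Mul(481, 218), Add(Rational(2, 3), Mul(2, Pow(30, -1)))) = Add(104858, Add(Rational(2, 3), Mul(2, Rational(1, 30)))) = Add(104858, Add(Rational(2, 3), Rational(1, 15))) = Add(104858, Rational(11, 15)) = Rational(1572881, 15)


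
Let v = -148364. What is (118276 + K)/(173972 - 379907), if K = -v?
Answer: -17776/13729 ≈ -1.2948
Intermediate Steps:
K = 148364 (K = -1*(-148364) = 148364)
(118276 + K)/(173972 - 379907) = (118276 + 148364)/(173972 - 379907) = 266640/(-205935) = 266640*(-1/205935) = -17776/13729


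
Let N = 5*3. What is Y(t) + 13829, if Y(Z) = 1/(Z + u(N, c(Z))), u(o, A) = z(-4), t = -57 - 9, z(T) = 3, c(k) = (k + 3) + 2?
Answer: 871226/63 ≈ 13829.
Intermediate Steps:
c(k) = 5 + k (c(k) = (3 + k) + 2 = 5 + k)
N = 15
t = -66
u(o, A) = 3
Y(Z) = 1/(3 + Z) (Y(Z) = 1/(Z + 3) = 1/(3 + Z))
Y(t) + 13829 = 1/(3 - 66) + 13829 = 1/(-63) + 13829 = -1/63 + 13829 = 871226/63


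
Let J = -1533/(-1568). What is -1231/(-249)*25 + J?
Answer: 6948131/55776 ≈ 124.57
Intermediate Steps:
J = 219/224 (J = -1533*(-1/1568) = 219/224 ≈ 0.97768)
-1231/(-249)*25 + J = -1231/(-249)*25 + 219/224 = -1231*(-1/249)*25 + 219/224 = (1231/249)*25 + 219/224 = 30775/249 + 219/224 = 6948131/55776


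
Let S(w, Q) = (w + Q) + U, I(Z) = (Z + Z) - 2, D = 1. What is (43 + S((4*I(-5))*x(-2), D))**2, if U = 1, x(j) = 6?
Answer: 59049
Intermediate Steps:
I(Z) = -2 + 2*Z (I(Z) = 2*Z - 2 = -2 + 2*Z)
S(w, Q) = 1 + Q + w (S(w, Q) = (w + Q) + 1 = (Q + w) + 1 = 1 + Q + w)
(43 + S((4*I(-5))*x(-2), D))**2 = (43 + (1 + 1 + (4*(-2 + 2*(-5)))*6))**2 = (43 + (1 + 1 + (4*(-2 - 10))*6))**2 = (43 + (1 + 1 + (4*(-12))*6))**2 = (43 + (1 + 1 - 48*6))**2 = (43 + (1 + 1 - 288))**2 = (43 - 286)**2 = (-243)**2 = 59049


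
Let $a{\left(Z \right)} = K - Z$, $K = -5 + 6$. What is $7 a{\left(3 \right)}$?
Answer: $-14$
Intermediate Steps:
$K = 1$
$a{\left(Z \right)} = 1 - Z$
$7 a{\left(3 \right)} = 7 \left(1 - 3\right) = 7 \left(-2\right) = -14$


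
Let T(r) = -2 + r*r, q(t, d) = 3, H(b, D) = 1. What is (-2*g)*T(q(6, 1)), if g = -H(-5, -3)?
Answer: 14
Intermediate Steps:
T(r) = -2 + r²
g = -1 (g = -1*1 = -1)
(-2*g)*T(q(6, 1)) = (-2*(-1))*(-2 + 3²) = 2*(-2 + 9) = 2*7 = 14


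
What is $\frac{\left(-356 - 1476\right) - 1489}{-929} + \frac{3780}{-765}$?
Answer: $- \frac{21579}{15793} \approx -1.3664$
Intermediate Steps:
$\frac{\left(-356 - 1476\right) - 1489}{-929} + \frac{3780}{-765} = \left(-1832 - 1489\right) \left(- \frac{1}{929}\right) + 3780 \left(- \frac{1}{765}\right) = \left(-3321\right) \left(- \frac{1}{929}\right) - \frac{84}{17} = \frac{3321}{929} - \frac{84}{17} = - \frac{21579}{15793}$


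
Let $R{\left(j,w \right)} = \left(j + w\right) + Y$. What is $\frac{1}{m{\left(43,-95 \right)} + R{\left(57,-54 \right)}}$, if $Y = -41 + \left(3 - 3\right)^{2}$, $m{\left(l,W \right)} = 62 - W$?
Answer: $\frac{1}{119} \approx 0.0084034$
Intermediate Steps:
$Y = -41$ ($Y = -41 + 0^{2} = -41 + 0 = -41$)
$R{\left(j,w \right)} = -41 + j + w$ ($R{\left(j,w \right)} = \left(j + w\right) - 41 = -41 + j + w$)
$\frac{1}{m{\left(43,-95 \right)} + R{\left(57,-54 \right)}} = \frac{1}{\left(62 - -95\right) - 38} = \frac{1}{\left(62 + 95\right) - 38} = \frac{1}{157 - 38} = \frac{1}{119}$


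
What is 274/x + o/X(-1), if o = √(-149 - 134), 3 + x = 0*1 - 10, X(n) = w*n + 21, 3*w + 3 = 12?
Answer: -274/13 + I*√283/18 ≈ -21.077 + 0.93459*I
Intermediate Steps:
w = 3 (w = -1 + (⅓)*12 = -1 + 4 = 3)
X(n) = 21 + 3*n (X(n) = 3*n + 21 = 21 + 3*n)
x = -13 (x = -3 + (0*1 - 10) = -3 + (0 - 10) = -3 - 10 = -13)
o = I*√283 (o = √(-283) = I*√283 ≈ 16.823*I)
274/x + o/X(-1) = 274/(-13) + (I*√283)/(21 + 3*(-1)) = 274*(-1/13) + (I*√283)/(21 - 3) = -274/13 + (I*√283)/18 = -274/13 + (I*√283)*(1/18) = -274/13 + I*√283/18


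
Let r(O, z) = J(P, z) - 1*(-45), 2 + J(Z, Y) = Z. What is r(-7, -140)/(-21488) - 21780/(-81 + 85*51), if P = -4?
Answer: -78029091/15234992 ≈ -5.1217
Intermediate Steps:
J(Z, Y) = -2 + Z
r(O, z) = 39 (r(O, z) = (-2 - 4) - 1*(-45) = -6 + 45 = 39)
r(-7, -140)/(-21488) - 21780/(-81 + 85*51) = 39/(-21488) - 21780/(-81 + 85*51) = 39*(-1/21488) - 21780/(-81 + 4335) = -39/21488 - 21780/4254 = -39/21488 - 21780*1/4254 = -39/21488 - 3630/709 = -78029091/15234992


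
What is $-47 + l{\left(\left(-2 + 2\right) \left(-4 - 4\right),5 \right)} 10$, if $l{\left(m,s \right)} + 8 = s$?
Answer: $-77$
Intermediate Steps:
$l{\left(m,s \right)} = -8 + s$
$-47 + l{\left(\left(-2 + 2\right) \left(-4 - 4\right),5 \right)} 10 = -47 + \left(-8 + 5\right) 10 = -47 - 30 = -77$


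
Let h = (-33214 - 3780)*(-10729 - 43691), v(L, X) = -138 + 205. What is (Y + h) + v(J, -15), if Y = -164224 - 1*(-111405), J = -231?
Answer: 2013160728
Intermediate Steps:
Y = -52819 (Y = -164224 + 111405 = -52819)
v(L, X) = 67
h = 2013213480 (h = -36994*(-54420) = 2013213480)
(Y + h) + v(J, -15) = (-52819 + 2013213480) + 67 = 2013160661 + 67 = 2013160728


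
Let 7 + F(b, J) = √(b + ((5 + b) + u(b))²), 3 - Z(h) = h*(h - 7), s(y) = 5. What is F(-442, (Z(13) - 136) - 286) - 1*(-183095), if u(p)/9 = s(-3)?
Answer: 183088 + √153222 ≈ 1.8348e+5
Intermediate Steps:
u(p) = 45 (u(p) = 9*5 = 45)
Z(h) = 3 - h*(-7 + h) (Z(h) = 3 - h*(h - 7) = 3 - h*(-7 + h))
F(b, J) = -7 + √(b + (50 + b)²) (F(b, J) = -7 + √(b + ((5 + b) + 45)²) = -7 + √(b + (50 + b)²))
F(-442, (Z(13) - 136) - 286) - 1*(-183095) = (-7 + √(-442 + (50 - 442)²)) - 1*(-183095) = (-7 + √(-442 + (-392)²)) + 183095 = (-7 + √(-442 + 153664)) + 183095 = (-7 + √153222) + 183095 = 183088 + √153222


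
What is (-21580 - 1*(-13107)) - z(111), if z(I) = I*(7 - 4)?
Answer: -8806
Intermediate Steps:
z(I) = 3*I (z(I) = I*3 = 3*I)
(-21580 - 1*(-13107)) - z(111) = (-21580 - 1*(-13107)) - 3*111 = (-21580 + 13107) - 1*333 = -8473 - 333 = -8806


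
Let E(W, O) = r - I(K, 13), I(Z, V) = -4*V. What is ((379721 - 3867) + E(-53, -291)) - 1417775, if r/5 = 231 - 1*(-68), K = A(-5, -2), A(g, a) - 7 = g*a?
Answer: -1040374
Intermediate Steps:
A(g, a) = 7 + a*g (A(g, a) = 7 + g*a = 7 + a*g)
K = 17 (K = 7 - 2*(-5) = 7 + 10 = 17)
r = 1495 (r = 5*(231 - 1*(-68)) = 5*(231 + 68) = 5*299 = 1495)
E(W, O) = 1547 (E(W, O) = 1495 - (-4)*13 = 1495 - 1*(-52) = 1495 + 52 = 1547)
((379721 - 3867) + E(-53, -291)) - 1417775 = ((379721 - 3867) + 1547) - 1417775 = (375854 + 1547) - 1417775 = 377401 - 1417775 = -1040374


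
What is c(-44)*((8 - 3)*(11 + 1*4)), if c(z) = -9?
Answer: -675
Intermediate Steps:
c(-44)*((8 - 3)*(11 + 1*4)) = -9*(8 - 3)*(11 + 1*4) = -45*(11 + 4) = -45*15 = -9*75 = -675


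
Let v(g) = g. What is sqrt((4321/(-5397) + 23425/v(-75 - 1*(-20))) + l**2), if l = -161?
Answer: sqrt(89853113996877)/59367 ≈ 159.67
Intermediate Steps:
sqrt((4321/(-5397) + 23425/v(-75 - 1*(-20))) + l**2) = sqrt((4321/(-5397) + 23425/(-75 - 1*(-20))) + (-161)**2) = sqrt((4321*(-1/5397) + 23425/(-75 + 20)) + 25921) = sqrt((-4321/5397 + 23425/(-55)) + 25921) = sqrt((-4321/5397 + 23425*(-1/55)) + 25921) = sqrt((-4321/5397 - 4685/11) + 25921) = sqrt(-25332476/59367 + 25921) = sqrt(1513519531/59367) = sqrt(89853113996877)/59367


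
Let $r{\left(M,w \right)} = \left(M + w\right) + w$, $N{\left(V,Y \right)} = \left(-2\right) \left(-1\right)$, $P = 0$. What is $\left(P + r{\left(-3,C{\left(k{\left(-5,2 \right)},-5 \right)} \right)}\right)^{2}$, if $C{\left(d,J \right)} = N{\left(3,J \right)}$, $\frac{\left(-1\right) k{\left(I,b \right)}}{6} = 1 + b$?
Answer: $1$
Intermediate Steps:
$k{\left(I,b \right)} = -6 - 6 b$ ($k{\left(I,b \right)} = - 6 \left(1 + b\right) = -6 - 6 b$)
$N{\left(V,Y \right)} = 2$
$C{\left(d,J \right)} = 2$
$r{\left(M,w \right)} = M + 2 w$
$\left(P + r{\left(-3,C{\left(k{\left(-5,2 \right)},-5 \right)} \right)}\right)^{2} = \left(0 + \left(-3 + 2 \cdot 2\right)\right)^{2} = \left(0 + \left(-3 + 4\right)\right)^{2} = \left(0 + 1\right)^{2} = 1^{2} = 1$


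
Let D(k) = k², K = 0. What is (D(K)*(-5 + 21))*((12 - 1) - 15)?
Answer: 0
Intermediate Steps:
(D(K)*(-5 + 21))*((12 - 1) - 15) = (0²*(-5 + 21))*((12 - 1) - 15) = (0*16)*(11 - 15) = 0*(-4) = 0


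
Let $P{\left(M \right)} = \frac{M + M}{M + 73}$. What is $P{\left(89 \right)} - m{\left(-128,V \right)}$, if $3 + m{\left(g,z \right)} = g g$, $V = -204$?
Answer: $- \frac{1326772}{81} \approx -16380.0$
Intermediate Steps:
$m{\left(g,z \right)} = -3 + g^{2}$ ($m{\left(g,z \right)} = -3 + g g = -3 + g^{2}$)
$P{\left(M \right)} = \frac{2 M}{73 + M}$
$P{\left(89 \right)} - m{\left(-128,V \right)} = 2 \cdot 89 \frac{1}{73 + 89} - \left(-3 + \left(-128\right)^{2}\right) = 2 \cdot 89 \cdot \frac{1}{162} - \left(-3 + 16384\right) = 2 \cdot 89 \cdot \frac{1}{162} - 16381 = \frac{89}{81} - 16381 = - \frac{1326772}{81}$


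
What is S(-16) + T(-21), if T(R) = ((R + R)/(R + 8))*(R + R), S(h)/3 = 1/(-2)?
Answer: -3567/26 ≈ -137.19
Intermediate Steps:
S(h) = -3/2 (S(h) = 3/(-2) = 3*(-1/2) = -3/2)
T(R) = 4*R**2/(8 + R) (T(R) = ((2*R)/(8 + R))*(2*R) = (2*R/(8 + R))*(2*R) = 4*R**2/(8 + R))
S(-16) + T(-21) = -3/2 + 4*(-21)**2/(8 - 21) = -3/2 + 4*441/(-13) = -3/2 + 4*441*(-1/13) = -3/2 - 1764/13 = -3567/26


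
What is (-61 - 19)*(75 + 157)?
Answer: -18560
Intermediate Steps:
(-61 - 19)*(75 + 157) = -80*232 = -18560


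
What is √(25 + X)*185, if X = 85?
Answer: 185*√110 ≈ 1940.3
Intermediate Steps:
√(25 + X)*185 = √(25 + 85)*185 = √110*185 = 185*√110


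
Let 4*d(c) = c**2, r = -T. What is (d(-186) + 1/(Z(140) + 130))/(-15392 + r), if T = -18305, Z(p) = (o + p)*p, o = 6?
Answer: 177909931/59920410 ≈ 2.9691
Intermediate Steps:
Z(p) = p*(6 + p) (Z(p) = (6 + p)*p = p*(6 + p))
r = 18305 (r = -1*(-18305) = 18305)
d(c) = c**2/4
(d(-186) + 1/(Z(140) + 130))/(-15392 + r) = ((1/4)*(-186)**2 + 1/(140*(6 + 140) + 130))/(-15392 + 18305) = ((1/4)*34596 + 1/(140*146 + 130))/2913 = (8649 + 1/(20440 + 130))*(1/2913) = (8649 + 1/20570)*(1/2913) = (177909931/20570)*(1/2913) = 177909931/59920410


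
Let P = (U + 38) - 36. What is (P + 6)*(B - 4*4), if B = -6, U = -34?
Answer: 572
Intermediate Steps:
P = -32 (P = (-34 + 38) - 36 = 4 - 36 = -32)
(P + 6)*(B - 4*4) = (-32 + 6)*(-6 - 4*4) = -26*(-6 - 16) = -26*(-22) = 572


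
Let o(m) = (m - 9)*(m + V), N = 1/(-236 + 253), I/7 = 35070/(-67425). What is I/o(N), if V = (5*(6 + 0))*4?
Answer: 2364887/697246420 ≈ 0.0033918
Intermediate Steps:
I = -16366/4495 (I = 7*(35070/(-67425)) = 7*(35070*(-1/67425)) = 7*(-2338/4495) = -16366/4495 ≈ -3.6409)
V = 120 (V = (5*6)*4 = 30*4 = 120)
N = 1/17 ≈ 0.058824
o(m) = (-9 + m)*(120 + m) (o(m) = (m - 9)*(m + 120) = (-9 + m)*(120 + m))
I/o(N) = -16366/(4495*(-1080 + (1/17)² + 111*(1/17))) = -16366/(4495*(-1080 + 1/289 + 111/17)) = -16366/(4495*(-310232/289)) = -16366/4495*(-289/310232) = 2364887/697246420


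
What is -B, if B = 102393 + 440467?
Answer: -542860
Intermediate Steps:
B = 542860
-B = -1*542860 = -542860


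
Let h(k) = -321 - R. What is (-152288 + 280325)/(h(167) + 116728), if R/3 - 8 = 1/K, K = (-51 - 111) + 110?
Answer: 6657924/6051919 ≈ 1.1001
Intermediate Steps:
K = -52 (K = -162 + 110 = -52)
R = 1245/52 (R = 24 + 3/(-52) = 24 + 3*(-1/52) = 24 - 3/52 = 1245/52 ≈ 23.942)
h(k) = -17937/52 (h(k) = -321 - 1*1245/52 = -321 - 1245/52 = -17937/52)
(-152288 + 280325)/(h(167) + 116728) = (-152288 + 280325)/(-17937/52 + 116728) = 128037/(6051919/52) = 128037*(52/6051919) = 6657924/6051919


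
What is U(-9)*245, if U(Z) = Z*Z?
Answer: 19845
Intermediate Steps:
U(Z) = Z²
U(-9)*245 = (-9)²*245 = 81*245 = 19845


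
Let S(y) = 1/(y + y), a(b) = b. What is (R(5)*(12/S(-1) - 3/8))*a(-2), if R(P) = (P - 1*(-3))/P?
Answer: 78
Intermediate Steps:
S(y) = 1/(2*y)
R(P) = (3 + P)/P (R(P) = (P + 3)/P = (3 + P)/P)
(R(5)*(12/S(-1) - 3/8))*a(-2) = (((3 + 5)/5)*(12/(((½)/(-1))) - 3/8))*(-2) = (((⅕)*8)*(12/(((½)*(-1))) - 3*⅛))*(-2) = (8*(12/(-½) - 3/8)/5)*(-2) = (8*(12*(-2) - 3/8)/5)*(-2) = (8*(-24 - 3/8)/5)*(-2) = ((8/5)*(-195/8))*(-2) = -39*(-2) = 78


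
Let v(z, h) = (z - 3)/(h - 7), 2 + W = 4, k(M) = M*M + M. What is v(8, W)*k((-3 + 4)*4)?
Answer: -20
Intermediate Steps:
k(M) = M + M² (k(M) = M² + M = M + M²)
W = 2 (W = -2 + 4 = 2)
v(z, h) = (-3 + z)/(-7 + h)
v(8, W)*k((-3 + 4)*4) = ((-3 + 8)/(-7 + 2))*(((-3 + 4)*4)*(1 + (-3 + 4)*4)) = (5/(-5))*((1*4)*(1 + 1*4)) = (-⅕*5)*(4*(1 + 4)) = -4*5 = -1*20 = -20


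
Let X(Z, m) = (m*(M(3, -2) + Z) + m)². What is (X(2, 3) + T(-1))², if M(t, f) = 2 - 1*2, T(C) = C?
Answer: 6400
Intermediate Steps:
M(t, f) = 0 (M(t, f) = 2 - 2 = 0)
X(Z, m) = (m + Z*m)² (X(Z, m) = (m*(0 + Z) + m)² = (m*Z + m)² = (Z*m + m)² = (m + Z*m)²)
(X(2, 3) + T(-1))² = (3²*(1 + 2)² - 1)² = (9*3² - 1)² = (9*9 - 1)² = (81 - 1)² = 80² = 6400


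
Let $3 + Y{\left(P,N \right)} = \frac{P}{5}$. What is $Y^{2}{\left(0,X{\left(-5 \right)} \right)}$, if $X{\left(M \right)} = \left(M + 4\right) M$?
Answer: $9$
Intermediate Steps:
$X{\left(M \right)} = M \left(4 + M\right)$ ($X{\left(M \right)} = \left(4 + M\right) M = M \left(4 + M\right)$)
$Y{\left(P,N \right)} = -3 + \frac{P}{5}$
$Y^{2}{\left(0,X{\left(-5 \right)} \right)} = \left(-3 + \frac{1}{5} \cdot 0\right)^{2} = \left(-3 + 0\right)^{2} = \left(-3\right)^{2} = 9$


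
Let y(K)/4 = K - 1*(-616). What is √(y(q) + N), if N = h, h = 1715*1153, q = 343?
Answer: √1981231 ≈ 1407.6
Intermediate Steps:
h = 1977395
y(K) = 2464 + 4*K (y(K) = 4*(K - 1*(-616)) = 4*(K + 616) = 4*(616 + K) = 2464 + 4*K)
N = 1977395
√(y(q) + N) = √((2464 + 4*343) + 1977395) = √((2464 + 1372) + 1977395) = √(3836 + 1977395) = √1981231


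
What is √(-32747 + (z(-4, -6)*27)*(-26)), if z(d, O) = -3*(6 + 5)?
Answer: I*√9581 ≈ 97.883*I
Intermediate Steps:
z(d, O) = -33 (z(d, O) = -3*11 = -33)
√(-32747 + (z(-4, -6)*27)*(-26)) = √(-32747 - 33*27*(-26)) = √(-32747 - 891*(-26)) = √(-32747 + 23166) = √(-9581) = I*√9581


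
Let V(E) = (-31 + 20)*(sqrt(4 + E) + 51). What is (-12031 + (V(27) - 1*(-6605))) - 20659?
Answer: -26646 - 11*sqrt(31) ≈ -26707.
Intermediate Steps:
V(E) = -561 - 11*sqrt(4 + E) (V(E) = -11*(51 + sqrt(4 + E)) = -561 - 11*sqrt(4 + E))
(-12031 + (V(27) - 1*(-6605))) - 20659 = (-12031 + ((-561 - 11*sqrt(4 + 27)) - 1*(-6605))) - 20659 = (-12031 + ((-561 - 11*sqrt(31)) + 6605)) - 20659 = (-12031 + (6044 - 11*sqrt(31))) - 20659 = (-5987 - 11*sqrt(31)) - 20659 = -26646 - 11*sqrt(31)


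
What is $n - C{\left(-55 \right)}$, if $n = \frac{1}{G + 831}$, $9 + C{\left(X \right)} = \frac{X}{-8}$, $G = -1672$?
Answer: $\frac{14289}{6728} \approx 2.1238$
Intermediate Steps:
$C{\left(X \right)} = -9 - \frac{X}{8}$ ($C{\left(X \right)} = -9 + \frac{X}{-8} = -9 + X \left(- \frac{1}{8}\right) = -9 - \frac{X}{8}$)
$n = - \frac{1}{841}$ ($n = \frac{1}{-1672 + 831} = \frac{1}{-841} = - \frac{1}{841} \approx -0.0011891$)
$n - C{\left(-55 \right)} = - \frac{1}{841} - \left(-9 - - \frac{55}{8}\right) = - \frac{1}{841} - \left(-9 + \frac{55}{8}\right) = - \frac{1}{841} - - \frac{17}{8} = - \frac{1}{841} + \frac{17}{8} = \frac{14289}{6728}$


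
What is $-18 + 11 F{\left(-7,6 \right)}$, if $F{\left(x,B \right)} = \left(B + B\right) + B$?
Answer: $180$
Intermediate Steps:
$F{\left(x,B \right)} = 3 B$ ($F{\left(x,B \right)} = 2 B + B = 3 B$)
$-18 + 11 F{\left(-7,6 \right)} = -18 + 11 \cdot 3 \cdot 6 = -18 + 11 \cdot 18 = -18 + 198 = 180$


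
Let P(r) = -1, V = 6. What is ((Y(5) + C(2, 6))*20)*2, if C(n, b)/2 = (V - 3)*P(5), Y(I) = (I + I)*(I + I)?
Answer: 3760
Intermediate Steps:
Y(I) = 4*I² (Y(I) = (2*I)*(2*I) = 4*I²)
C(n, b) = -6 (C(n, b) = 2*((6 - 3)*(-1)) = 2*(3*(-1)) = 2*(-3) = -6)
((Y(5) + C(2, 6))*20)*2 = ((4*5² - 6)*20)*2 = ((4*25 - 6)*20)*2 = ((100 - 6)*20)*2 = (94*20)*2 = 1880*2 = 3760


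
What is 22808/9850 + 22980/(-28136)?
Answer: 51921611/34642450 ≈ 1.4988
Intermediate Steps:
22808/9850 + 22980/(-28136) = 22808*(1/9850) + 22980*(-1/28136) = 11404/4925 - 5745/7034 = 51921611/34642450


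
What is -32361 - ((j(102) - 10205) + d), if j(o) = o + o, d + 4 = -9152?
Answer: -13204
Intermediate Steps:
d = -9156 (d = -4 - 9152 = -9156)
j(o) = 2*o
-32361 - ((j(102) - 10205) + d) = -32361 - ((2*102 - 10205) - 9156) = -32361 - ((204 - 10205) - 9156) = -32361 - (-10001 - 9156) = -32361 - 1*(-19157) = -32361 + 19157 = -13204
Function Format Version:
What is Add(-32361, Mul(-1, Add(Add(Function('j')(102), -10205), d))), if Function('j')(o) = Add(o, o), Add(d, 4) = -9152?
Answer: -13204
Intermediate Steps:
d = -9156 (d = Add(-4, -9152) = -9156)
Function('j')(o) = Mul(2, o)
Add(-32361, Mul(-1, Add(Add(Function('j')(102), -10205), d))) = Add(-32361, Mul(-1, Add(Add(Mul(2, 102), -10205), -9156))) = Add(-32361, Mul(-1, Add(Add(204, -10205), -9156))) = Add(-32361, Mul(-1, Add(-10001, -9156))) = Add(-32361, Mul(-1, -19157)) = Add(-32361, 19157) = -13204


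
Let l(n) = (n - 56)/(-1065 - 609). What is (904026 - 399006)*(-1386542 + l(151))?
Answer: -195364579990510/279 ≈ -7.0023e+11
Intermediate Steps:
l(n) = 28/837 - n/1674 (l(n) = (-56 + n)/(-1674) = (-56 + n)*(-1/1674) = 28/837 - n/1674)
(904026 - 399006)*(-1386542 + l(151)) = (904026 - 399006)*(-1386542 + (28/837 - 1/1674*151)) = 505020*(-1386542 + (28/837 - 151/1674)) = 505020*(-1386542 - 95/1674) = 505020*(-2321071403/1674) = -195364579990510/279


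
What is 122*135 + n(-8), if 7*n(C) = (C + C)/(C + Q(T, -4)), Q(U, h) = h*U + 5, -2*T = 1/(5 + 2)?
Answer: 312946/19 ≈ 16471.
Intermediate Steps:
T = -1/14 (T = -1/(2*(5 + 2)) = -½/7 = -½*⅐ = -1/14 ≈ -0.071429)
Q(U, h) = 5 + U*h (Q(U, h) = U*h + 5 = 5 + U*h)
n(C) = 2*C/(7*(37/7 + C)) (n(C) = ((C + C)/(C + (5 - 1/14*(-4))))/7 = ((2*C)/(C + (5 + 2/7)))/7 = ((2*C)/(C + 37/7))/7 = ((2*C)/(37/7 + C))/7 = (2*C/(37/7 + C))/7 = 2*C/(7*(37/7 + C)))
122*135 + n(-8) = 122*135 + 2*(-8)/(37 + 7*(-8)) = 16470 + 2*(-8)/(37 - 56) = 16470 + 2*(-8)/(-19) = 16470 + 2*(-8)*(-1/19) = 16470 + 16/19 = 312946/19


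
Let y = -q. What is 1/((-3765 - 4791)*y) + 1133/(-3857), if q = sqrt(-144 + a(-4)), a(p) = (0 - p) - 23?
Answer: -1133/3857 - I*sqrt(163)/1394628 ≈ -0.29375 - 9.1545e-6*I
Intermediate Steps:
a(p) = -23 - p (a(p) = -p - 23 = -23 - p)
q = I*sqrt(163) (q = sqrt(-144 + (-23 - 1*(-4))) = sqrt(-144 + (-23 + 4)) = sqrt(-144 - 19) = sqrt(-163) = I*sqrt(163) ≈ 12.767*I)
y = -I*sqrt(163) ≈ -12.767*I
1/((-3765 - 4791)*y) + 1133/(-3857) = 1/((-3765 - 4791)*((-I*sqrt(163)))) + 1133/(-3857) = (I*sqrt(163)/163)/(-8556) + 1133*(-1/3857) = -I*sqrt(163)/1394628 - 1133/3857 = -1133/3857 - I*sqrt(163)/1394628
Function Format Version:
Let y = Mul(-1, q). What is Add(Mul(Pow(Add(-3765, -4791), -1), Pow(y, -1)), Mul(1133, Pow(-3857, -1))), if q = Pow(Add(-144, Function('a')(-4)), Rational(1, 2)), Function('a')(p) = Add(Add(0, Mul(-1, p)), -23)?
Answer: Add(Rational(-1133, 3857), Mul(Rational(-1, 1394628), I, Pow(163, Rational(1, 2)))) ≈ Add(-0.29375, Mul(-9.1545e-6, I))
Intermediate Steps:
Function('a')(p) = Add(-23, Mul(-1, p)) (Function('a')(p) = Add(Mul(-1, p), -23) = Add(-23, Mul(-1, p)))
q = Mul(I, Pow(163, Rational(1, 2))) (q = Pow(Add(-144, Add(-23, Mul(-1, -4))), Rational(1, 2)) = Pow(Add(-144, Add(-23, 4)), Rational(1, 2)) = Pow(Add(-144, -19), Rational(1, 2)) = Pow(-163, Rational(1, 2)) = Mul(I, Pow(163, Rational(1, 2))) ≈ Mul(12.767, I))
y = Mul(-1, I, Pow(163, Rational(1, 2))) (y = Mul(-1, Mul(I, Pow(163, Rational(1, 2)))) = Mul(-1, I, Pow(163, Rational(1, 2))) ≈ Mul(-12.767, I))
Add(Mul(Pow(Add(-3765, -4791), -1), Pow(y, -1)), Mul(1133, Pow(-3857, -1))) = Add(Mul(Pow(Add(-3765, -4791), -1), Pow(Mul(-1, I, Pow(163, Rational(1, 2))), -1)), Mul(1133, Pow(-3857, -1))) = Add(Mul(Pow(-8556, -1), Mul(Rational(1, 163), I, Pow(163, Rational(1, 2)))), Mul(1133, Rational(-1, 3857))) = Add(Mul(Rational(-1, 8556), Mul(Rational(1, 163), I, Pow(163, Rational(1, 2)))), Rational(-1133, 3857)) = Add(Mul(Rational(-1, 1394628), I, Pow(163, Rational(1, 2))), Rational(-1133, 3857)) = Add(Rational(-1133, 3857), Mul(Rational(-1, 1394628), I, Pow(163, Rational(1, 2))))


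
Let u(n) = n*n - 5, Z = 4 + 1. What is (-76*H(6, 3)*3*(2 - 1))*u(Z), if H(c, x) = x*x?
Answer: -41040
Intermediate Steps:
H(c, x) = x²
Z = 5
u(n) = -5 + n² (u(n) = n² - 5 = -5 + n²)
(-76*H(6, 3)*3*(2 - 1))*u(Z) = (-76*3²*3*(2 - 1))*(-5 + 5²) = (-684*3*1)*(-5 + 25) = -684*3*20 = -76*27*20 = -2052*20 = -41040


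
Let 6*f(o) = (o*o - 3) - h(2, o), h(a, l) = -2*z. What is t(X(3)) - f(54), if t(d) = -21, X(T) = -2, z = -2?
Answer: -3035/6 ≈ -505.83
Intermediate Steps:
h(a, l) = 4 (h(a, l) = -2*(-2) = 4)
f(o) = -7/6 + o²/6 (f(o) = ((o*o - 3) - 1*4)/6 = ((o² - 3) - 4)/6 = ((-3 + o²) - 4)/6 = (-7 + o²)/6 = -7/6 + o²/6)
t(X(3)) - f(54) = -21 - (-7/6 + (⅙)*54²) = -21 - (-7/6 + (⅙)*2916) = -21 - (-7/6 + 486) = -21 - 1*2909/6 = -21 - 2909/6 = -3035/6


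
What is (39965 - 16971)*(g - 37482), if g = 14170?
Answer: -536036128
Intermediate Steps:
(39965 - 16971)*(g - 37482) = (39965 - 16971)*(14170 - 37482) = 22994*(-23312) = -536036128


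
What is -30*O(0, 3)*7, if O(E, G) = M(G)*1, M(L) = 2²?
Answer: -840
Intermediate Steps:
M(L) = 4
O(E, G) = 4 (O(E, G) = 4*1 = 4)
-30*O(0, 3)*7 = -30*4*7 = -120*7 = -840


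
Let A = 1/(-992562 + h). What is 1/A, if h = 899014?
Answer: -93548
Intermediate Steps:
A = -1/93548 (A = 1/(-992562 + 899014) = 1/(-93548) = -1/93548 ≈ -1.0690e-5)
1/A = 1/(-1/93548) = -93548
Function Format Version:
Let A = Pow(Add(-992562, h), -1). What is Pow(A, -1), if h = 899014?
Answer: -93548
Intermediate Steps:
A = Rational(-1, 93548) (A = Pow(Add(-992562, 899014), -1) = Pow(-93548, -1) = Rational(-1, 93548) ≈ -1.0690e-5)
Pow(A, -1) = Pow(Rational(-1, 93548), -1) = -93548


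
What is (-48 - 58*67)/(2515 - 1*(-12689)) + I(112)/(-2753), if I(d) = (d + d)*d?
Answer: -28019161/2989758 ≈ -9.3717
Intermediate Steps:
I(d) = 2*d² (I(d) = (2*d)*d = 2*d²)
(-48 - 58*67)/(2515 - 1*(-12689)) + I(112)/(-2753) = (-48 - 58*67)/(2515 - 1*(-12689)) + (2*112²)/(-2753) = (-48 - 3886)/(2515 + 12689) + (2*12544)*(-1/2753) = -3934/15204 + 25088*(-1/2753) = -3934*1/15204 - 25088/2753 = -281/1086 - 25088/2753 = -28019161/2989758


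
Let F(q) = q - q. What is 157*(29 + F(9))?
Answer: 4553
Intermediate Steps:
F(q) = 0
157*(29 + F(9)) = 157*(29 + 0) = 157*29 = 4553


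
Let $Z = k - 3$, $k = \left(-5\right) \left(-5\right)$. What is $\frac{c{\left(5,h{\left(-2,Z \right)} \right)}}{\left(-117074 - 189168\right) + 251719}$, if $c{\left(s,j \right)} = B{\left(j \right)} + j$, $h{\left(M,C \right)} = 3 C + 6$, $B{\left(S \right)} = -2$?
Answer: $- \frac{10}{7789} \approx -0.0012839$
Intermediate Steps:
$k = 25$
$Z = 22$ ($Z = 25 - 3 = 22$)
$h{\left(M,C \right)} = 6 + 3 C$
$c{\left(s,j \right)} = -2 + j$
$\frac{c{\left(5,h{\left(-2,Z \right)} \right)}}{\left(-117074 - 189168\right) + 251719} = \frac{-2 + \left(6 + 3 \cdot 22\right)}{\left(-117074 - 189168\right) + 251719} = \frac{-2 + \left(6 + 66\right)}{-306242 + 251719} = \frac{-2 + 72}{-54523} = \left(- \frac{1}{54523}\right) 70 = - \frac{10}{7789}$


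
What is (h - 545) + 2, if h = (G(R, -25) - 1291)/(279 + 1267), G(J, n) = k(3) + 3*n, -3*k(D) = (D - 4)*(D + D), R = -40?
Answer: -420421/773 ≈ -543.88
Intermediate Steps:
k(D) = -2*D*(-4 + D)/3 (k(D) = -(D - 4)*(D + D)/3 = -(-4 + D)*2*D/3 = -2*D*(-4 + D)/3)
G(J, n) = 2 + 3*n (G(J, n) = (⅔)*3*(4 - 1*3) + 3*n = (⅔)*3*(4 - 3) + 3*n = (⅔)*3*1 + 3*n = 2 + 3*n)
h = -682/773 (h = ((2 + 3*(-25)) - 1291)/(279 + 1267) = ((2 - 75) - 1291)/1546 = (-73 - 1291)*(1/1546) = -1364*1/1546 = -682/773 ≈ -0.88228)
(h - 545) + 2 = (-682/773 - 545) + 2 = -421967/773 + 2 = -420421/773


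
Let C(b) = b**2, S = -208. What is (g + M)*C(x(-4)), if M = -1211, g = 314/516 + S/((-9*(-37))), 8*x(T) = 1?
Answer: -34681079/1832832 ≈ -18.922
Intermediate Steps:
x(T) = 1/8 (x(T) = (1/8)*1 = 1/8)
g = -461/28638 (g = 314/516 - 208/((-9*(-37))) = 314*(1/516) - 208/333 = 157/258 - 208*1/333 = 157/258 - 208/333 = -461/28638 ≈ -0.016097)
(g + M)*C(x(-4)) = (-461/28638 - 1211)*(1/8)**2 = -34681079/28638*1/64 = -34681079/1832832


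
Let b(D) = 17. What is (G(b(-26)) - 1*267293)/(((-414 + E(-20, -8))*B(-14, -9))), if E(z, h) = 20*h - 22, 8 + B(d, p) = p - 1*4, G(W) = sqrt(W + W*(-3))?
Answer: -267293/12516 + I*sqrt(34)/12516 ≈ -21.356 + 0.00046588*I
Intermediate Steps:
G(W) = sqrt(2)*sqrt(-W) (G(W) = sqrt(W - 3*W) = sqrt(-2*W) = sqrt(2)*sqrt(-W))
B(d, p) = -12 + p (B(d, p) = -8 + (p - 1*4) = -8 + (p - 4) = -8 + (-4 + p) = -12 + p)
E(z, h) = -22 + 20*h
(G(b(-26)) - 1*267293)/(((-414 + E(-20, -8))*B(-14, -9))) = (sqrt(2)*sqrt(-1*17) - 1*267293)/(((-414 + (-22 + 20*(-8)))*(-12 - 9))) = (sqrt(2)*sqrt(-17) - 267293)/(((-414 + (-22 - 160))*(-21))) = (sqrt(2)*(I*sqrt(17)) - 267293)/(((-414 - 182)*(-21))) = (I*sqrt(34) - 267293)/((-596*(-21))) = (-267293 + I*sqrt(34))/12516 = (-267293 + I*sqrt(34))*(1/12516) = -267293/12516 + I*sqrt(34)/12516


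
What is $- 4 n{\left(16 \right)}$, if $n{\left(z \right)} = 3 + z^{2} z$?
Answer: $-16396$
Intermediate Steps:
$n{\left(z \right)} = 3 + z^{3}$
$- 4 n{\left(16 \right)} = - 4 \left(3 + 16^{3}\right) = - 4 \left(3 + 4096\right) = \left(-4\right) 4099 = -16396$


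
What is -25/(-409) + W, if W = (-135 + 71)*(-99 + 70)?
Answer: 759129/409 ≈ 1856.1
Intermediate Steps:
W = 1856 (W = -64*(-29) = 1856)
-25/(-409) + W = -25/(-409) + 1856 = -1/409*(-25) + 1856 = 25/409 + 1856 = 759129/409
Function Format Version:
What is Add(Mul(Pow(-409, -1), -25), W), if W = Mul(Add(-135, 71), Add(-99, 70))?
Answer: Rational(759129, 409) ≈ 1856.1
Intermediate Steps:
W = 1856 (W = Mul(-64, -29) = 1856)
Add(Mul(Pow(-409, -1), -25), W) = Add(Mul(Pow(-409, -1), -25), 1856) = Add(Mul(Rational(-1, 409), -25), 1856) = Add(Rational(25, 409), 1856) = Rational(759129, 409)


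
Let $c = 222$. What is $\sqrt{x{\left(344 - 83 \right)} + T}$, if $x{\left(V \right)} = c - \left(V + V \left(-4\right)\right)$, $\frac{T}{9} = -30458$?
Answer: $i \sqrt{273117} \approx 522.61 i$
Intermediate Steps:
$T = -274122$ ($T = 9 \left(-30458\right) = -274122$)
$x{\left(V \right)} = 222 + 3 V$ ($x{\left(V \right)} = 222 - \left(V + V \left(-4\right)\right) = 222 - \left(V - 4 V\right) = 222 - - 3 V = 222 + 3 V$)
$\sqrt{x{\left(344 - 83 \right)} + T} = \sqrt{\left(222 + 3 \left(344 - 83\right)\right) - 274122} = \sqrt{\left(222 + 3 \cdot 261\right) - 274122} = \sqrt{\left(222 + 783\right) - 274122} = \sqrt{1005 - 274122} = \sqrt{-273117} = i \sqrt{273117}$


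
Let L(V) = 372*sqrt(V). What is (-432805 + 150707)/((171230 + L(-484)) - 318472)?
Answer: 10384168429/5436796105 + 577172508*I/5436796105 ≈ 1.91 + 0.10616*I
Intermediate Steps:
(-432805 + 150707)/((171230 + L(-484)) - 318472) = (-432805 + 150707)/((171230 + 372*sqrt(-484)) - 318472) = -282098/((171230 + 372*(22*I)) - 318472) = -282098/((171230 + 8184*I) - 318472) = -282098*(-147242 - 8184*I)/21747184420 = -141049*(-147242 - 8184*I)/10873592210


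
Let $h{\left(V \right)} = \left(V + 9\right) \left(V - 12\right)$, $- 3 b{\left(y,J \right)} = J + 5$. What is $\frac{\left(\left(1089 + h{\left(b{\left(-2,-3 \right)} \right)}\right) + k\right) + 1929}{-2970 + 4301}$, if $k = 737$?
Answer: $\frac{32845}{11979} \approx 2.7419$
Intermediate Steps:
$b{\left(y,J \right)} = - \frac{5}{3} - \frac{J}{3}$ ($b{\left(y,J \right)} = - \frac{J + 5}{3} = - \frac{5 + J}{3} = - \frac{5}{3} - \frac{J}{3}$)
$h{\left(V \right)} = \left(-12 + V\right) \left(9 + V\right)$ ($h{\left(V \right)} = \left(9 + V\right) \left(-12 + V\right) = \left(-12 + V\right) \left(9 + V\right)$)
$\frac{\left(\left(1089 + h{\left(b{\left(-2,-3 \right)} \right)}\right) + k\right) + 1929}{-2970 + 4301} = \frac{\left(\left(1089 - \left(108 - \left(- \frac{5}{3} - -1\right)^{2} + 3 \left(- \frac{5}{3} - -1\right)\right)\right) + 737\right) + 1929}{-2970 + 4301} = \frac{\left(\left(1089 - \left(108 - \left(- \frac{5}{3} + 1\right)^{2} + 3 \left(- \frac{5}{3} + 1\right)\right)\right) + 737\right) + 1929}{1331} = \left(\left(\left(1089 - \left(106 - \frac{4}{9}\right)\right) + 737\right) + 1929\right) \frac{1}{1331} = \left(\left(\left(1089 + \left(-108 + \frac{4}{9} + 2\right)\right) + 737\right) + 1929\right) \frac{1}{1331} = \left(\left(\left(1089 - \frac{950}{9}\right) + 737\right) + 1929\right) \frac{1}{1331} = \left(\left(\frac{8851}{9} + 737\right) + 1929\right) \frac{1}{1331} = \left(\frac{15484}{9} + 1929\right) \frac{1}{1331} = \frac{32845}{9} \cdot \frac{1}{1331} = \frac{32845}{11979}$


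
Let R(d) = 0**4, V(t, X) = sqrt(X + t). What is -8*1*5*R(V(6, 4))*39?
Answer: 0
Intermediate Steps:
R(d) = 0
-8*1*5*R(V(6, 4))*39 = -8*1*5*0*39 = -40*0*39 = -8*0*39 = 0*39 = 0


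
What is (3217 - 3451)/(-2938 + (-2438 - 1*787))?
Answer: 234/6163 ≈ 0.037969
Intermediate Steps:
(3217 - 3451)/(-2938 + (-2438 - 1*787)) = -234/(-2938 + (-2438 - 787)) = -234/(-2938 - 3225) = -234/(-6163) = -234*(-1/6163) = 234/6163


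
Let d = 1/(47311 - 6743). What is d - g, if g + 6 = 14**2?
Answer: -7707919/40568 ≈ -190.00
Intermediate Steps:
g = 190 (g = -6 + 14**2 = -6 + 196 = 190)
d = 1/40568 ≈ 2.4650e-5
d - g = 1/40568 - 190 = -7707919/40568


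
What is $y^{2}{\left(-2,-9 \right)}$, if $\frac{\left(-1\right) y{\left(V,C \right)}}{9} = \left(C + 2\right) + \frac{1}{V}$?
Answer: $\frac{18225}{4} \approx 4556.3$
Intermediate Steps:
$y{\left(V,C \right)} = -18 - 9 C - \frac{9}{V}$ ($y{\left(V,C \right)} = - 9 \left(\left(C + 2\right) + \frac{1}{V}\right) = - 9 \left(\left(2 + C\right) + \frac{1}{V}\right) = - 9 \left(2 + C + \frac{1}{V}\right) = -18 - 9 C - \frac{9}{V}$)
$y^{2}{\left(-2,-9 \right)} = \left(-18 - -81 - \frac{9}{-2}\right)^{2} = \left(-18 + 81 - - \frac{9}{2}\right)^{2} = \left(-18 + 81 + \frac{9}{2}\right)^{2} = \left(\frac{135}{2}\right)^{2} = \frac{18225}{4}$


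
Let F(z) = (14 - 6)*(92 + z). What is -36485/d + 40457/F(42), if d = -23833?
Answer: 1003323601/25548976 ≈ 39.271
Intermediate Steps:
F(z) = 736 + 8*z (F(z) = 8*(92 + z) = 736 + 8*z)
-36485/d + 40457/F(42) = -36485/(-23833) + 40457/(736 + 8*42) = -36485*(-1/23833) + 40457/(736 + 336) = 36485/23833 + 40457/1072 = 1003323601/25548976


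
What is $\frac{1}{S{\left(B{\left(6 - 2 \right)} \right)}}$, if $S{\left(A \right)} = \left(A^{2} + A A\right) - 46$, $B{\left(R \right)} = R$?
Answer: $- \frac{1}{14} \approx -0.071429$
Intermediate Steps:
$S{\left(A \right)} = -46 + 2 A^{2}$ ($S{\left(A \right)} = \left(A^{2} + A^{2}\right) - 46 = 2 A^{2} - 46 = -46 + 2 A^{2}$)
$\frac{1}{S{\left(B{\left(6 - 2 \right)} \right)}} = \frac{1}{-46 + 2 \left(6 - 2\right)^{2}} = \frac{1}{-46 + 2 \cdot 4^{2}} = \frac{1}{-46 + 2 \cdot 16} = \frac{1}{-46 + 32} = \frac{1}{-14} = - \frac{1}{14}$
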